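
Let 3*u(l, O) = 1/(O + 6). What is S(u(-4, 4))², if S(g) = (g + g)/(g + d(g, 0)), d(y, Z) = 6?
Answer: 4/32761 ≈ 0.00012210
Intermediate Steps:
u(l, O) = 1/(3*(6 + O)) (u(l, O) = 1/(3*(O + 6)) = 1/(3*(6 + O)))
S(g) = 2*g/(6 + g) (S(g) = (g + g)/(g + 6) = (2*g)/(6 + g) = 2*g/(6 + g))
S(u(-4, 4))² = (2*(1/(3*(6 + 4)))/(6 + 1/(3*(6 + 4))))² = (2*((⅓)/10)/(6 + (⅓)/10))² = (2*((⅓)*(⅒))/(6 + (⅓)*(⅒)))² = (2*(1/30)/(6 + 1/30))² = (2*(1/30)/(181/30))² = (2*(1/30)*(30/181))² = (2/181)² = 4/32761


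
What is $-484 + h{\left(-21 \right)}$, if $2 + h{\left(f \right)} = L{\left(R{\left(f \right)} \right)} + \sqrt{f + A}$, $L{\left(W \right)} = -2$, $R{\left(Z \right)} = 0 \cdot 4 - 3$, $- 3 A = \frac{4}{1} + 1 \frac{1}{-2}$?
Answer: $-488 + \frac{i \sqrt{798}}{6} \approx -488.0 + 4.7082 i$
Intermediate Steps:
$A = - \frac{7}{6}$ ($A = - \frac{\frac{4}{1} + 1 \frac{1}{-2}}{3} = - \frac{4 \cdot 1 + 1 \left(- \frac{1}{2}\right)}{3} = - \frac{4 - \frac{1}{2}}{3} = \left(- \frac{1}{3}\right) \frac{7}{2} = - \frac{7}{6} \approx -1.1667$)
$R{\left(Z \right)} = -3$ ($R{\left(Z \right)} = 0 - 3 = -3$)
$h{\left(f \right)} = -4 + \sqrt{- \frac{7}{6} + f}$ ($h{\left(f \right)} = -2 + \left(-2 + \sqrt{f - \frac{7}{6}}\right) = -2 + \left(-2 + \sqrt{- \frac{7}{6} + f}\right) = -4 + \sqrt{- \frac{7}{6} + f}$)
$-484 + h{\left(-21 \right)} = -484 - \left(4 - \frac{\sqrt{-42 + 36 \left(-21\right)}}{6}\right) = -484 - \left(4 - \frac{\sqrt{-42 - 756}}{6}\right) = -484 - \left(4 - \frac{\sqrt{-798}}{6}\right) = -484 - \left(4 - \frac{i \sqrt{798}}{6}\right) = -488 + \frac{i \sqrt{798}}{6}$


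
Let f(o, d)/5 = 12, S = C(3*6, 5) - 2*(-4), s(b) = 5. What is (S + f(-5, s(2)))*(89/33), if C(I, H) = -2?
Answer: 178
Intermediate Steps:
S = 6 (S = -2 - 2*(-4) = -2 + 8 = 6)
f(o, d) = 60 (f(o, d) = 5*12 = 60)
(S + f(-5, s(2)))*(89/33) = (6 + 60)*(89/33) = 66*(89*(1/33)) = 66*(89/33) = 178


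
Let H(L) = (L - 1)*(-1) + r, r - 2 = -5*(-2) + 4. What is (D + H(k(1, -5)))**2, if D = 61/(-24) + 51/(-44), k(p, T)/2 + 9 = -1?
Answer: 77281681/69696 ≈ 1108.8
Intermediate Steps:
k(p, T) = -20 (k(p, T) = -18 + 2*(-1) = -18 - 2 = -20)
D = -977/264 (D = 61*(-1/24) + 51*(-1/44) = -61/24 - 51/44 = -977/264 ≈ -3.7008)
r = 16 (r = 2 + (-5*(-2) + 4) = 2 + (10 + 4) = 2 + 14 = 16)
H(L) = 17 - L (H(L) = (L - 1)*(-1) + 16 = (-1 + L)*(-1) + 16 = (1 - L) + 16 = 17 - L)
(D + H(k(1, -5)))**2 = (-977/264 + (17 - 1*(-20)))**2 = (-977/264 + (17 + 20))**2 = (-977/264 + 37)**2 = (8791/264)**2 = 77281681/69696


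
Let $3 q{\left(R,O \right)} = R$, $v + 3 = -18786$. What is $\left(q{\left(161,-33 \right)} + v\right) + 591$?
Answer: $- \frac{54433}{3} \approx -18144.0$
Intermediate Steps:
$v = -18789$ ($v = -3 - 18786 = -18789$)
$q{\left(R,O \right)} = \frac{R}{3}$
$\left(q{\left(161,-33 \right)} + v\right) + 591 = \left(\frac{1}{3} \cdot 161 - 18789\right) + 591 = \left(\frac{161}{3} - 18789\right) + 591 = - \frac{56206}{3} + 591 = - \frac{54433}{3}$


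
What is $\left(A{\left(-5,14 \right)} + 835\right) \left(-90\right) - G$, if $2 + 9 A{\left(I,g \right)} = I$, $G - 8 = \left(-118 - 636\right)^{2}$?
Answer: $-643604$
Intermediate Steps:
$G = 568524$ ($G = 8 + \left(-118 - 636\right)^{2} = 8 + \left(-754\right)^{2} = 8 + 568516 = 568524$)
$A{\left(I,g \right)} = - \frac{2}{9} + \frac{I}{9}$
$\left(A{\left(-5,14 \right)} + 835\right) \left(-90\right) - G = \left(\left(- \frac{2}{9} + \frac{1}{9} \left(-5\right)\right) + 835\right) \left(-90\right) - 568524 = \left(\left(- \frac{2}{9} - \frac{5}{9}\right) + 835\right) \left(-90\right) - 568524 = \left(- \frac{7}{9} + 835\right) \left(-90\right) - 568524 = \frac{7508}{9} \left(-90\right) - 568524 = -75080 - 568524 = -643604$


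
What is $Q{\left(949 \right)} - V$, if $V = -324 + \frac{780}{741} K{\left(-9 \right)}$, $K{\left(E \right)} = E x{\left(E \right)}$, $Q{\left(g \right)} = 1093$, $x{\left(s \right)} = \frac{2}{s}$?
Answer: $\frac{26883}{19} \approx 1414.9$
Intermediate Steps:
$K{\left(E \right)} = 2$ ($K{\left(E \right)} = E \frac{2}{E} = 2$)
$V = - \frac{6116}{19}$ ($V = -324 + \frac{780}{741} \cdot 2 = -324 + 780 \cdot \frac{1}{741} \cdot 2 = -324 + \frac{20}{19} \cdot 2 = -324 + \frac{40}{19} = - \frac{6116}{19} \approx -321.89$)
$Q{\left(949 \right)} - V = 1093 - - \frac{6116}{19} = 1093 + \frac{6116}{19} = \frac{26883}{19}$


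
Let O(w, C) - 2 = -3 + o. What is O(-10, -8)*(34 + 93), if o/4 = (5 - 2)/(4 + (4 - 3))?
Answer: 889/5 ≈ 177.80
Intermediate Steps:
o = 12/5 (o = 4*((5 - 2)/(4 + (4 - 3))) = 4*(3/(4 + 1)) = 4*(3/5) = 4*(3*(⅕)) = 4*(⅗) = 12/5 ≈ 2.4000)
O(w, C) = 7/5 (O(w, C) = 2 + (-3 + 12/5) = 2 - ⅗ = 7/5)
O(-10, -8)*(34 + 93) = 7*(34 + 93)/5 = (7/5)*127 = 889/5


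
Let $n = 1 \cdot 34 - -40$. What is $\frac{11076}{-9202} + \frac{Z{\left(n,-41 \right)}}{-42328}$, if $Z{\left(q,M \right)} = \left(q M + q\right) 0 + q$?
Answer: $- \frac{3172337}{2631772} \approx -1.2054$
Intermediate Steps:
$n = 74$ ($n = 34 + 40 = 74$)
$Z{\left(q,M \right)} = q$ ($Z{\left(q,M \right)} = \left(M q + q\right) 0 + q = \left(q + M q\right) 0 + q = 0 + q = q$)
$\frac{11076}{-9202} + \frac{Z{\left(n,-41 \right)}}{-42328} = \frac{11076}{-9202} + \frac{74}{-42328} = 11076 \left(- \frac{1}{9202}\right) + 74 \left(- \frac{1}{42328}\right) = - \frac{5538}{4601} - \frac{1}{572} = - \frac{3172337}{2631772}$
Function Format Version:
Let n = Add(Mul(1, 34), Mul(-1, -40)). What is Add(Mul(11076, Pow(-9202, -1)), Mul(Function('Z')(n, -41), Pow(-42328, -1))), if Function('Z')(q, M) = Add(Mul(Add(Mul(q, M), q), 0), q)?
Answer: Rational(-3172337, 2631772) ≈ -1.2054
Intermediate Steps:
n = 74 (n = Add(34, 40) = 74)
Function('Z')(q, M) = q (Function('Z')(q, M) = Add(Mul(Add(Mul(M, q), q), 0), q) = Add(Mul(Add(q, Mul(M, q)), 0), q) = Add(0, q) = q)
Add(Mul(11076, Pow(-9202, -1)), Mul(Function('Z')(n, -41), Pow(-42328, -1))) = Add(Mul(11076, Pow(-9202, -1)), Mul(74, Pow(-42328, -1))) = Add(Mul(11076, Rational(-1, 9202)), Mul(74, Rational(-1, 42328))) = Add(Rational(-5538, 4601), Rational(-1, 572)) = Rational(-3172337, 2631772)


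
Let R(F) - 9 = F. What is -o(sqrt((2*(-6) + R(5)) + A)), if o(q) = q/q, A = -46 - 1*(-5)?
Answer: -1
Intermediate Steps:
A = -41 (A = -46 + 5 = -41)
R(F) = 9 + F
o(q) = 1
-o(sqrt((2*(-6) + R(5)) + A)) = -1*1 = -1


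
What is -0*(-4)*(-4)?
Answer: 0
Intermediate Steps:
-0*(-4)*(-4) = -7*0*(-4) = 0*(-4) = 0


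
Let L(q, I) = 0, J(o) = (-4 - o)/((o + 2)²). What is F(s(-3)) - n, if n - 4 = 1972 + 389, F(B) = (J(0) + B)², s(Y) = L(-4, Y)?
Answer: -2364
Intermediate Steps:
J(o) = (-4 - o)/(2 + o)² (J(o) = (-4 - o)/((2 + o)²) = (-4 - o)/(2 + o)²)
s(Y) = 0
F(B) = (-1 + B)² (F(B) = ((-4 - 1*0)/(2 + 0)² + B)² = ((-4 + 0)/2² + B)² = ((¼)*(-4) + B)² = (-1 + B)²)
n = 2365 (n = 4 + (1972 + 389) = 4 + 2361 = 2365)
F(s(-3)) - n = (-1 + 0)² - 1*2365 = (-1)² - 2365 = 1 - 2365 = -2364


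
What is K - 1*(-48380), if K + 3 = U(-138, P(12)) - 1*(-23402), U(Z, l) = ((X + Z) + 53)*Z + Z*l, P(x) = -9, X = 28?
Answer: 80887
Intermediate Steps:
U(Z, l) = Z*l + Z*(81 + Z) (U(Z, l) = ((28 + Z) + 53)*Z + Z*l = (81 + Z)*Z + Z*l = Z*(81 + Z) + Z*l = Z*l + Z*(81 + Z))
K = 32507 (K = -3 + (-138*(81 - 138 - 9) - 1*(-23402)) = -3 + (-138*(-66) + 23402) = -3 + (9108 + 23402) = -3 + 32510 = 32507)
K - 1*(-48380) = 32507 - 1*(-48380) = 32507 + 48380 = 80887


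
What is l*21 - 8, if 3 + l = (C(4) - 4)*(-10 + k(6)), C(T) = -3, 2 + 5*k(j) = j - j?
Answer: 7289/5 ≈ 1457.8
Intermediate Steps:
k(j) = -2/5 (k(j) = -2/5 + (j - j)/5 = -2/5 + (1/5)*0 = -2/5 + 0 = -2/5)
l = 349/5 (l = -3 + (-3 - 4)*(-10 - 2/5) = -3 - 7*(-52/5) = -3 + 364/5 = 349/5 ≈ 69.800)
l*21 - 8 = (349/5)*21 - 8 = 7329/5 - 8 = 7289/5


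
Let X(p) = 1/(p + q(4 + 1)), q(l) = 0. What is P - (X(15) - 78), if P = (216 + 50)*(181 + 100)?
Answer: 1122359/15 ≈ 74824.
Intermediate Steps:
X(p) = 1/p (X(p) = 1/(p + 0) = 1/p)
P = 74746 (P = 266*281 = 74746)
P - (X(15) - 78) = 74746 - (1/15 - 78) = 74746 - 1*(-1169/15) = 74746 + 1169/15 = 1122359/15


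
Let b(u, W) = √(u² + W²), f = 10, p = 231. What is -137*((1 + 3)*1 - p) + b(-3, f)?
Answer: 31099 + √109 ≈ 31109.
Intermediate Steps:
b(u, W) = √(W² + u²)
-137*((1 + 3)*1 - p) + b(-3, f) = -137*((1 + 3)*1 - 1*231) + √(10² + (-3)²) = -137*(4*1 - 231) + √(100 + 9) = -137*(4 - 231) + √109 = -137*(-227) + √109 = 31099 + √109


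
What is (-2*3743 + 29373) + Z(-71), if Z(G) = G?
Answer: 21816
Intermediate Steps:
(-2*3743 + 29373) + Z(-71) = (-2*3743 + 29373) - 71 = (-7486 + 29373) - 71 = 21887 - 71 = 21816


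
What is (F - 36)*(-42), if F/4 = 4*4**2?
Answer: -9240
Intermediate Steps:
F = 256 (F = 4*(4*4**2) = 4*(4*16) = 4*64 = 256)
(F - 36)*(-42) = (256 - 36)*(-42) = 220*(-42) = -9240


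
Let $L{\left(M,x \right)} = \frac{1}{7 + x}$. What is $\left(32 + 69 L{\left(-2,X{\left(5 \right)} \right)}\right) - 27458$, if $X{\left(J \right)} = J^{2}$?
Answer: $- \frac{877563}{32} \approx -27424.0$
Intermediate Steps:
$\left(32 + 69 L{\left(-2,X{\left(5 \right)} \right)}\right) - 27458 = \left(32 + \frac{69}{7 + 5^{2}}\right) - 27458 = \left(32 + \frac{69}{7 + 25}\right) - 27458 = \left(32 + \frac{69}{32}\right) - 27458 = \frac{1093}{32} - 27458 = - \frac{877563}{32}$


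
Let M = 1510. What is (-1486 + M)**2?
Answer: 576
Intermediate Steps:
(-1486 + M)**2 = (-1486 + 1510)**2 = 24**2 = 576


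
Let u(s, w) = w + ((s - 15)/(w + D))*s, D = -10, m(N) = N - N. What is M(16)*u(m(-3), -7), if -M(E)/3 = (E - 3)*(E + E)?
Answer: 8736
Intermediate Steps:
m(N) = 0
M(E) = -6*E*(-3 + E) (M(E) = -3*(E - 3)*(E + E) = -3*(-3 + E)*2*E = -6*E*(-3 + E))
u(s, w) = w + s*(-15 + s)/(-10 + w) (u(s, w) = w + ((s - 15)/(w - 10))*s = w + ((-15 + s)/(-10 + w))*s = w + s*(-15 + s)/(-10 + w))
M(16)*u(m(-3), -7) = (6*16*(3 - 1*16))*((0**2 + (-7)**2 - 15*0 - 10*(-7))/(-10 - 7)) = (6*16*(3 - 16))*((0 + 49 + 0 + 70)/(-17)) = (6*16*(-13))*(-1/17*119) = -1248*(-7) = 8736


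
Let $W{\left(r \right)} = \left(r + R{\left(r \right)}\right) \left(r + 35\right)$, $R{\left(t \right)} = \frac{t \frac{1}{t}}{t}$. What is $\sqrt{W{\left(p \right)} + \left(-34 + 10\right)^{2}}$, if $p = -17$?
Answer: $\frac{6 \sqrt{2159}}{17} \approx 16.399$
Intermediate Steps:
$R{\left(t \right)} = \frac{1}{t}$ ($R{\left(t \right)} = 1 \frac{1}{t} = \frac{1}{t}$)
$W{\left(r \right)} = \left(35 + r\right) \left(r + \frac{1}{r}\right)$ ($W{\left(r \right)} = \left(r + \frac{1}{r}\right) \left(r + 35\right) = \left(r + \frac{1}{r}\right) \left(35 + r\right) = \left(35 + r\right) \left(r + \frac{1}{r}\right)$)
$\sqrt{W{\left(p \right)} + \left(-34 + 10\right)^{2}} = \sqrt{\left(1 + \left(-17\right)^{2} + 35 \left(-17\right) + \frac{35}{-17}\right) + \left(-34 + 10\right)^{2}} = \sqrt{\left(1 + 289 - 595 + 35 \left(- \frac{1}{17}\right)\right) + \left(-24\right)^{2}} = \sqrt{\left(1 + 289 - 595 - \frac{35}{17}\right) + 576} = \sqrt{- \frac{5220}{17} + 576} = \sqrt{\frac{4572}{17}} = \frac{6 \sqrt{2159}}{17}$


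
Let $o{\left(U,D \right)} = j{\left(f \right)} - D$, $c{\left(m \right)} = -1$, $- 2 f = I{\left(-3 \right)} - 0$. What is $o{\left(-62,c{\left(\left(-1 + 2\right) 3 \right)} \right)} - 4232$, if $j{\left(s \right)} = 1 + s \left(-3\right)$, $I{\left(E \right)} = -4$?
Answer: $-4236$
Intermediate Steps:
$f = 2$ ($f = - \frac{-4 - 0}{2} = - \frac{-4 + 0}{2} = \left(- \frac{1}{2}\right) \left(-4\right) = 2$)
$j{\left(s \right)} = 1 - 3 s$
$o{\left(U,D \right)} = -5 - D$ ($o{\left(U,D \right)} = \left(1 - 6\right) - D = -5 - D$)
$o{\left(-62,c{\left(\left(-1 + 2\right) 3 \right)} \right)} - 4232 = \left(-5 - -1\right) - 4232 = \left(-5 + 1\right) - 4232 = -4 - 4232 = -4236$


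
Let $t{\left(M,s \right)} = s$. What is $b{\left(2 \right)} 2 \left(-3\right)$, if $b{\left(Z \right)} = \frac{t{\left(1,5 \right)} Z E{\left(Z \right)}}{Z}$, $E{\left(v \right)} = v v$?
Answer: $-120$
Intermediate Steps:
$E{\left(v \right)} = v^{2}$
$b{\left(Z \right)} = 5 Z^{2}$ ($b{\left(Z \right)} = \frac{5 Z Z^{2}}{Z} = \frac{5 Z^{3}}{Z} = 5 Z^{2}$)
$b{\left(2 \right)} 2 \left(-3\right) = 5 \cdot 2^{2} \cdot 2 \left(-3\right) = 5 \cdot 4 \left(-6\right) = 20 \left(-6\right) = -120$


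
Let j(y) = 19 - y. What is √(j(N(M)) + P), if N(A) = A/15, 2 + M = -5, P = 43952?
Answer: 2*√2473395/15 ≈ 209.69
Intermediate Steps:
M = -7 (M = -2 - 5 = -7)
N(A) = A/15 (N(A) = A*(1/15) = A/15)
√(j(N(M)) + P) = √((19 - (-7)/15) + 43952) = √((19 - 1*(-7/15)) + 43952) = √((19 + 7/15) + 43952) = √(292/15 + 43952) = √(659572/15) = 2*√2473395/15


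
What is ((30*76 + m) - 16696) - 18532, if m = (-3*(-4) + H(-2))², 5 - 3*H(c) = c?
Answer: -294683/9 ≈ -32743.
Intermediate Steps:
H(c) = 5/3 - c/3
m = 1849/9 (m = (-3*(-4) + (5/3 - ⅓*(-2)))² = (12 + (5/3 + ⅔))² = (12 + 7/3)² = (43/3)² = 1849/9 ≈ 205.44)
((30*76 + m) - 16696) - 18532 = ((30*76 + 1849/9) - 16696) - 18532 = ((2280 + 1849/9) - 16696) - 18532 = (22369/9 - 16696) - 18532 = -127895/9 - 18532 = -294683/9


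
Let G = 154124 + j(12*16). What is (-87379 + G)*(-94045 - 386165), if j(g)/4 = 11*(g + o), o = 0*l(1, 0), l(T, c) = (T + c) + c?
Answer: -36108430530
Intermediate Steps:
l(T, c) = T + 2*c
o = 0 (o = 0*(1 + 2*0) = 0*(1 + 0) = 0*1 = 0)
j(g) = 44*g (j(g) = 4*(11*(g + 0)) = 4*(11*g) = 44*g)
G = 162572 (G = 154124 + 44*(12*16) = 154124 + 44*192 = 154124 + 8448 = 162572)
(-87379 + G)*(-94045 - 386165) = (-87379 + 162572)*(-94045 - 386165) = 75193*(-480210) = -36108430530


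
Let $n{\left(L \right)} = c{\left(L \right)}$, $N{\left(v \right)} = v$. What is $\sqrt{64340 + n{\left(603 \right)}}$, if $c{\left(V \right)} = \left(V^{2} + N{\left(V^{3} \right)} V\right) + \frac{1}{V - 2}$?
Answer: $\frac{\sqrt{47755082350129431}}{601} \approx 3.6361 \cdot 10^{5}$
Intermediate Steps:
$c{\left(V \right)} = V^{2} + V^{4} + \frac{1}{-2 + V}$ ($c{\left(V \right)} = \left(V^{2} + V^{3} V\right) + \frac{1}{V - 2} = \left(V^{2} + V^{4}\right) + \frac{1}{-2 + V} = V^{2} + V^{4} + \frac{1}{-2 + V}$)
$n{\left(L \right)} = \frac{1 + L^{3} + L^{5} - 2 L^{2} - 2 L^{4}}{-2 + L}$
$\sqrt{64340 + n{\left(603 \right)}} = \sqrt{64340 + \frac{1 + 603^{3} + 603^{5} - 2 \cdot 603^{2} - 2 \cdot 603^{4}}{-2 + 603}} = \sqrt{64340 + \frac{1 + 219256227 + 79723537443243 - 727218 - 264423009762}{601}} = \sqrt{64340 + \frac{1}{601} \cdot 79459332962491} = \sqrt{64340 + \frac{79459332962491}{601}} = \sqrt{\frac{79459371630831}{601}} = \frac{\sqrt{47755082350129431}}{601}$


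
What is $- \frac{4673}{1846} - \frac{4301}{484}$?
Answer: $- \frac{463699}{40612} \approx -11.418$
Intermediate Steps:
$- \frac{4673}{1846} - \frac{4301}{484} = \left(-4673\right) \frac{1}{1846} - \frac{391}{44} = - \frac{4673}{1846} - \frac{391}{44} = - \frac{463699}{40612}$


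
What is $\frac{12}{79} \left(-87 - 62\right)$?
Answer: $- \frac{1788}{79} \approx -22.633$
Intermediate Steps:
$\frac{12}{79} \left(-87 - 62\right) = 12 \cdot \frac{1}{79} \left(-149\right) = \frac{12}{79} \left(-149\right) = - \frac{1788}{79}$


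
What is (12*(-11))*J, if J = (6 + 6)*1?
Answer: -1584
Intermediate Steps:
J = 12 (J = 12*1 = 12)
(12*(-11))*J = (12*(-11))*12 = -132*12 = -1584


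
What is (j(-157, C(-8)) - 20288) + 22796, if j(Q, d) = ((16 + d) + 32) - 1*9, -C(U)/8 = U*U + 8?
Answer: 1971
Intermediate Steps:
C(U) = -64 - 8*U² (C(U) = -8*(U*U + 8) = -8*(U² + 8) = -8*(8 + U²) = -64 - 8*U²)
j(Q, d) = 39 + d (j(Q, d) = (48 + d) - 9 = 39 + d)
(j(-157, C(-8)) - 20288) + 22796 = ((39 + (-64 - 8*(-8)²)) - 20288) + 22796 = ((39 + (-64 - 8*64)) - 20288) + 22796 = ((39 + (-64 - 512)) - 20288) + 22796 = ((39 - 576) - 20288) + 22796 = (-537 - 20288) + 22796 = -20825 + 22796 = 1971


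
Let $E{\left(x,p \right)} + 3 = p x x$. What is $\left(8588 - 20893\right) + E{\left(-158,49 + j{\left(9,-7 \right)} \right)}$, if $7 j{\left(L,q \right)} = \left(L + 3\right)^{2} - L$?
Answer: $\frac{11846636}{7} \approx 1.6924 \cdot 10^{6}$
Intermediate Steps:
$j{\left(L,q \right)} = - \frac{L}{7} + \frac{\left(3 + L\right)^{2}}{7}$ ($j{\left(L,q \right)} = \frac{\left(L + 3\right)^{2} - L}{7} = \frac{\left(3 + L\right)^{2} - L}{7} = - \frac{L}{7} + \frac{\left(3 + L\right)^{2}}{7}$)
$E{\left(x,p \right)} = -3 + p x^{2}$ ($E{\left(x,p \right)} = -3 + p x x = -3 + p x^{2}$)
$\left(8588 - 20893\right) + E{\left(-158,49 + j{\left(9,-7 \right)} \right)} = \left(8588 - 20893\right) - \left(3 - \left(49 + \left(\left(- \frac{1}{7}\right) 9 + \frac{\left(3 + 9\right)^{2}}{7}\right)\right) \left(-158\right)^{2}\right) = -12305 - \left(3 - \left(49 - \left(\frac{9}{7} - \frac{12^{2}}{7}\right)\right) 24964\right) = -12305 - \left(3 - \left(49 + \left(- \frac{9}{7} + \frac{1}{7} \cdot 144\right)\right) 24964\right) = -12305 - \left(3 - \left(49 + \left(- \frac{9}{7} + \frac{144}{7}\right)\right) 24964\right) = -12305 - \left(3 - \left(49 + \frac{135}{7}\right) 24964\right) = -12305 + \left(-3 + \frac{478}{7} \cdot 24964\right) = -12305 + \left(-3 + \frac{11932792}{7}\right) = -12305 + \frac{11932771}{7} = \frac{11846636}{7}$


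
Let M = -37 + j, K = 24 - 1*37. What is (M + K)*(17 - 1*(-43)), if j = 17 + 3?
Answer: -1800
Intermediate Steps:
j = 20
K = -13 (K = 24 - 37 = -13)
M = -17 (M = -37 + 20 = -17)
(M + K)*(17 - 1*(-43)) = (-17 - 13)*(17 - 1*(-43)) = -30*(17 + 43) = -30*60 = -1800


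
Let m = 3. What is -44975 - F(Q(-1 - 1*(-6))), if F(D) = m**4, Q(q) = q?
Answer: -45056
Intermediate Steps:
F(D) = 81 (F(D) = 3**4 = 81)
-44975 - F(Q(-1 - 1*(-6))) = -44975 - 1*81 = -44975 - 81 = -45056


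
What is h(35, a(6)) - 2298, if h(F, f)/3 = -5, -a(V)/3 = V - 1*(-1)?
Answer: -2313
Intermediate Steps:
a(V) = -3 - 3*V (a(V) = -3*(V - 1*(-1)) = -3*(V + 1) = -3*(1 + V) = -3 - 3*V)
h(F, f) = -15 (h(F, f) = 3*(-5) = -15)
h(35, a(6)) - 2298 = -15 - 2298 = -2313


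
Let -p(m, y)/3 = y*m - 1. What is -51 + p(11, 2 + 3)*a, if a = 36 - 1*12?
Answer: -3939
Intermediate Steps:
a = 24 (a = 36 - 12 = 24)
p(m, y) = 3 - 3*m*y (p(m, y) = -3*(y*m - 1) = -3*(m*y - 1) = -3*(-1 + m*y) = 3 - 3*m*y)
-51 + p(11, 2 + 3)*a = -51 + (3 - 3*11*(2 + 3))*24 = -51 + (3 - 3*11*5)*24 = -51 + (3 - 165)*24 = -51 - 162*24 = -51 - 3888 = -3939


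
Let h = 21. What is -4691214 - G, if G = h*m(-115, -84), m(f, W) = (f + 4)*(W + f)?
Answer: -5155083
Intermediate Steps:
m(f, W) = (4 + f)*(W + f)
G = 463869 (G = 21*((-115)**2 + 4*(-84) + 4*(-115) - 84*(-115)) = 21*(13225 - 336 - 460 + 9660) = 21*22089 = 463869)
-4691214 - G = -4691214 - 1*463869 = -4691214 - 463869 = -5155083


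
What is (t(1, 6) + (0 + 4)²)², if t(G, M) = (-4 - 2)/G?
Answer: 100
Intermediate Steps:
t(G, M) = -6/G
(t(1, 6) + (0 + 4)²)² = (-6/1 + (0 + 4)²)² = (-6*1 + 4²)² = (-6 + 16)² = 10² = 100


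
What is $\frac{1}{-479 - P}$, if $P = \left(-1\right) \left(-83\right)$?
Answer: $- \frac{1}{562} \approx -0.0017794$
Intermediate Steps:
$P = 83$
$\frac{1}{-479 - P} = \frac{1}{-479 - 83} = \frac{1}{-562} = - \frac{1}{562}$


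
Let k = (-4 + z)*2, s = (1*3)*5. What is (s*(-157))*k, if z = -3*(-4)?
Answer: -37680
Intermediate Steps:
s = 15 (s = 3*5 = 15)
z = 12
k = 16 (k = (-4 + 12)*2 = 8*2 = 16)
(s*(-157))*k = (15*(-157))*16 = -2355*16 = -37680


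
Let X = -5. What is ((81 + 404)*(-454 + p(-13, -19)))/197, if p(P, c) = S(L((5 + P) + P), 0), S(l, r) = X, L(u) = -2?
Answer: -222615/197 ≈ -1130.0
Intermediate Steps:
S(l, r) = -5
p(P, c) = -5
((81 + 404)*(-454 + p(-13, -19)))/197 = ((81 + 404)*(-454 - 5))/197 = (485*(-459))*(1/197) = -222615*1/197 = -222615/197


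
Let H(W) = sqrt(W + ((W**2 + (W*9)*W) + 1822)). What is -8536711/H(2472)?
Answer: -8536711*sqrt(61112134)/61112134 ≈ -1092.0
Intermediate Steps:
H(W) = sqrt(1822 + W + 10*W**2) (H(W) = sqrt(W + ((W**2 + (9*W)*W) + 1822)) = sqrt(W + ((W**2 + 9*W**2) + 1822)) = sqrt(W + (10*W**2 + 1822)) = sqrt(W + (1822 + 10*W**2)) = sqrt(1822 + W + 10*W**2))
-8536711/H(2472) = -8536711/sqrt(1822 + 2472 + 10*2472**2) = -8536711/sqrt(1822 + 2472 + 10*6110784) = -8536711/sqrt(1822 + 2472 + 61107840) = -8536711*sqrt(61112134)/61112134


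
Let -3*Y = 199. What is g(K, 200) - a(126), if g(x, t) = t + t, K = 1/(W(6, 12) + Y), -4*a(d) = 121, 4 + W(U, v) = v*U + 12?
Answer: 1721/4 ≈ 430.25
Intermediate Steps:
W(U, v) = 8 + U*v (W(U, v) = -4 + (v*U + 12) = -4 + (U*v + 12) = -4 + (12 + U*v) = 8 + U*v)
Y = -199/3 (Y = -⅓*199 = -199/3 ≈ -66.333)
a(d) = -121/4 (a(d) = -¼*121 = -121/4)
K = 3/41 (K = 1/((8 + 6*12) - 199/3) = 1/((8 + 72) - 199/3) = 1/(80 - 199/3) = 1/(41/3) = 3/41 ≈ 0.073171)
g(x, t) = 2*t
g(K, 200) - a(126) = 2*200 - 1*(-121/4) = 400 + 121/4 = 1721/4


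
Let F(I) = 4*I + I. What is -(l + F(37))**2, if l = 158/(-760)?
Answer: -4930988841/144400 ≈ -34148.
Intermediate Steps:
l = -79/380 (l = 158*(-1/760) = -79/380 ≈ -0.20789)
F(I) = 5*I
-(l + F(37))**2 = -(-79/380 + 5*37)**2 = -(-79/380 + 185)**2 = -(70221/380)**2 = -1*4930988841/144400 = -4930988841/144400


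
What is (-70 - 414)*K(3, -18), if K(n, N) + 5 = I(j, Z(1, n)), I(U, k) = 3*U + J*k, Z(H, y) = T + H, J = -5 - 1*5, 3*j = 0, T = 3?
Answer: 21780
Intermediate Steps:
j = 0 (j = (⅓)*0 = 0)
J = -10 (J = -5 - 5 = -10)
Z(H, y) = 3 + H
I(U, k) = -10*k + 3*U (I(U, k) = 3*U - 10*k = -10*k + 3*U)
K(n, N) = -45 (K(n, N) = -5 + (-10*(3 + 1) + 3*0) = -5 + (-10*4 + 0) = -5 + (-40 + 0) = -5 - 40 = -45)
(-70 - 414)*K(3, -18) = (-70 - 414)*(-45) = -484*(-45) = 21780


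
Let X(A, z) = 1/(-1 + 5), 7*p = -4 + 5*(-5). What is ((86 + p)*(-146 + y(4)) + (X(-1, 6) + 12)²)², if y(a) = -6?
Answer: 1895382739441/12544 ≈ 1.5110e+8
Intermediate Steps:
p = -29/7 (p = (-4 + 5*(-5))/7 = (-4 - 25)/7 = (⅐)*(-29) = -29/7 ≈ -4.1429)
X(A, z) = ¼ (X(A, z) = 1/4 = ¼)
((86 + p)*(-146 + y(4)) + (X(-1, 6) + 12)²)² = ((86 - 29/7)*(-146 - 6) + (¼ + 12)²)² = ((573/7)*(-152) + (49/4)²)² = (-87096/7 + 2401/16)² = (-1376729/112)² = 1895382739441/12544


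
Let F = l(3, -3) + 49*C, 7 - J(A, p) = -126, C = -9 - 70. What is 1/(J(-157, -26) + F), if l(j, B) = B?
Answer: -1/3741 ≈ -0.00026731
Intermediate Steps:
C = -79
J(A, p) = 133 (J(A, p) = 7 - 1*(-126) = 7 + 126 = 133)
F = -3874 (F = -3 + 49*(-79) = -3 - 3871 = -3874)
1/(J(-157, -26) + F) = 1/(133 - 3874) = 1/(-3741) = -1/3741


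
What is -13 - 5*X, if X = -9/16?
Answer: -163/16 ≈ -10.188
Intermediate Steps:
X = -9/16 (X = -9*1/16 = -9/16 ≈ -0.56250)
-13 - 5*X = -13 - 5*(-9/16) = -13 + 45/16 = -163/16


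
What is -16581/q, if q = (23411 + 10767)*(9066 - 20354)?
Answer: 16581/385801264 ≈ 4.2978e-5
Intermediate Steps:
q = -385801264 (q = 34178*(-11288) = -385801264)
-16581/q = -16581/(-385801264) = -16581*(-1/385801264) = 16581/385801264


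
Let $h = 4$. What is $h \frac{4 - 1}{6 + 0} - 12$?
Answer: $-10$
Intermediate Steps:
$h \frac{4 - 1}{6 + 0} - 12 = 4 \frac{4 - 1}{6 + 0} - 12 = 4 \cdot \frac{3}{6} - 12 = 4 \cdot 3 \cdot \frac{1}{6} - 12 = 4 \cdot \frac{1}{2} - 12 = 2 - 12 = -10$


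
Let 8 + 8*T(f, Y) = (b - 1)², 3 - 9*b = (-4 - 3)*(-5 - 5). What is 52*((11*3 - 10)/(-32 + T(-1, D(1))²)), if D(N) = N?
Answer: 7846956/200929 ≈ 39.053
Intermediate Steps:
b = -67/9 (b = ⅓ - (-4 - 3)*(-5 - 5)/9 = ⅓ - (-7)*(-10)/9 = ⅓ - ⅑*70 = ⅓ - 70/9 = -67/9 ≈ -7.4444)
T(f, Y) = 641/81 (T(f, Y) = -1 + (-67/9 - 1)²/8 = -1 + (-76/9)²/8 = -1 + (⅛)*(5776/81) = -1 + 722/81 = 641/81)
52*((11*3 - 10)/(-32 + T(-1, D(1))²)) = 52*((11*3 - 10)/(-32 + (641/81)²)) = 52*((33 - 10)/(-32 + 410881/6561)) = 52*(23/(200929/6561)) = 52*(23*(6561/200929)) = 52*(150903/200929) = 7846956/200929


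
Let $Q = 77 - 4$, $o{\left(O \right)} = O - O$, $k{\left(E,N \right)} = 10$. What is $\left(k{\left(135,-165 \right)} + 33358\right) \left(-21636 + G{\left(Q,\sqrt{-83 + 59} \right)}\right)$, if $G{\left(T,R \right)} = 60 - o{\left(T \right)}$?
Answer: $-719947968$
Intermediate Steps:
$o{\left(O \right)} = 0$
$Q = 73$ ($Q = 77 - 4 = 73$)
$G{\left(T,R \right)} = 60$ ($G{\left(T,R \right)} = 60 - 0 = 60 + 0 = 60$)
$\left(k{\left(135,-165 \right)} + 33358\right) \left(-21636 + G{\left(Q,\sqrt{-83 + 59} \right)}\right) = \left(10 + 33358\right) \left(-21636 + 60\right) = 33368 \left(-21576\right) = -719947968$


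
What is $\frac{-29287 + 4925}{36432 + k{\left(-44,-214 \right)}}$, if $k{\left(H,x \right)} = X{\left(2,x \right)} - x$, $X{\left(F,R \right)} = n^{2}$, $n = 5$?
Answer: $- \frac{24362}{36671} \approx -0.66434$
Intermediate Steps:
$X{\left(F,R \right)} = 25$ ($X{\left(F,R \right)} = 5^{2} = 25$)
$k{\left(H,x \right)} = 25 - x$
$\frac{-29287 + 4925}{36432 + k{\left(-44,-214 \right)}} = \frac{-29287 + 4925}{36432 + \left(25 - -214\right)} = - \frac{24362}{36432 + \left(25 + 214\right)} = - \frac{24362}{36432 + 239} = - \frac{24362}{36671}$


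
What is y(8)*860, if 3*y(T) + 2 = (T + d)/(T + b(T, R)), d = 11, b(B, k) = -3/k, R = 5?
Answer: 6020/37 ≈ 162.70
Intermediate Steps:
y(T) = -2/3 + (11 + T)/(3*(-3/5 + T)) (y(T) = -2/3 + ((T + 11)/(T - 3/5))/3 = -2/3 + ((11 + T)/(T - 3*1/5))/3 = -2/3 + ((11 + T)/(T - 3/5))/3 = -2/3 + ((11 + T)/(-3/5 + T))/3 = -2/3 + (11 + T)/(3*(-3/5 + T)))
y(8)*860 = ((61 - 5*8)/(3*(-3 + 5*8)))*860 = ((61 - 40)/(3*(-3 + 40)))*860 = ((1/3)*21/37)*860 = ((1/3)*(1/37)*21)*860 = (7/37)*860 = 6020/37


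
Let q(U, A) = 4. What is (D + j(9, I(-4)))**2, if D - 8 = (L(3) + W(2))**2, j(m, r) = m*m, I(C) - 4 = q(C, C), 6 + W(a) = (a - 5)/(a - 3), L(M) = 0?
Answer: 9604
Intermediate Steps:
W(a) = -6 + (-5 + a)/(-3 + a) (W(a) = -6 + (a - 5)/(a - 3) = -6 + (-5 + a)/(-3 + a))
I(C) = 8 (I(C) = 4 + 4 = 8)
j(m, r) = m**2
D = 17 (D = 8 + (0 + (13 - 5*2)/(-3 + 2))**2 = 8 + (0 + (13 - 10)/(-1))**2 = 8 + (0 - 1*3)**2 = 8 + (0 - 3)**2 = 8 + (-3)**2 = 8 + 9 = 17)
(D + j(9, I(-4)))**2 = (17 + 9**2)**2 = (17 + 81)**2 = 98**2 = 9604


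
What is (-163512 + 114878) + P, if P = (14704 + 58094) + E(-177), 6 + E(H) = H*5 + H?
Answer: 23096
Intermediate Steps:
E(H) = -6 + 6*H (E(H) = -6 + (H*5 + H) = -6 + (5*H + H) = -6 + 6*H)
P = 71730 (P = (14704 + 58094) + (-6 + 6*(-177)) = 72798 + (-6 - 1062) = 72798 - 1068 = 71730)
(-163512 + 114878) + P = (-163512 + 114878) + 71730 = -48634 + 71730 = 23096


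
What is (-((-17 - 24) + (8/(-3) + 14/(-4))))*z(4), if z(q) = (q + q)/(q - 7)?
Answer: -1132/9 ≈ -125.78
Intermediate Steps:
z(q) = 2*q/(-7 + q) (z(q) = (2*q)/(-7 + q) = 2*q/(-7 + q))
(-((-17 - 24) + (8/(-3) + 14/(-4))))*z(4) = (-((-17 - 24) + (8/(-3) + 14/(-4))))*(2*4/(-7 + 4)) = (-(-41 + (8*(-⅓) + 14*(-¼))))*(2*4/(-3)) = (-(-41 + (-8/3 - 7/2)))*(2*4*(-⅓)) = -(-41 - 37/6)*(-8/3) = -1*(-283/6)*(-8/3) = (283/6)*(-8/3) = -1132/9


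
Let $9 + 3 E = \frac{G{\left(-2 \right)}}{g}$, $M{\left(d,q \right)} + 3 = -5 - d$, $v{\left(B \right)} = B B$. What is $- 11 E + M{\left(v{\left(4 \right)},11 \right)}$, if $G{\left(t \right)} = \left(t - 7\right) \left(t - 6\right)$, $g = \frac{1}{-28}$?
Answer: $7401$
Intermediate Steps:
$v{\left(B \right)} = B^{2}$
$M{\left(d,q \right)} = -8 - d$ ($M{\left(d,q \right)} = -3 - \left(5 + d\right) = -8 - d$)
$g = - \frac{1}{28} \approx -0.035714$
$G{\left(t \right)} = \left(-7 + t\right) \left(-6 + t\right)$
$E = -675$ ($E = -3 + \frac{\left(42 + \left(-2\right)^{2} - -26\right) \frac{1}{- \frac{1}{28}}}{3} = -3 + \frac{\left(42 + 4 + 26\right) \left(-28\right)}{3} = -3 + \frac{72 \left(-28\right)}{3} = -3 + \frac{1}{3} \left(-2016\right) = -3 - 672 = -675$)
$- 11 E + M{\left(v{\left(4 \right)},11 \right)} = \left(-11\right) \left(-675\right) - 24 = 7425 - 24 = 7401$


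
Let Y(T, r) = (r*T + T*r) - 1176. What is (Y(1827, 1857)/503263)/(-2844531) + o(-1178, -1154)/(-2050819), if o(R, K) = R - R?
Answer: -2261434/477182401551 ≈ -4.7391e-6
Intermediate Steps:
Y(T, r) = -1176 + 2*T*r (Y(T, r) = (T*r + T*r) - 1176 = 2*T*r - 1176 = -1176 + 2*T*r)
o(R, K) = 0
(Y(1827, 1857)/503263)/(-2844531) + o(-1178, -1154)/(-2050819) = ((-1176 + 2*1827*1857)/503263)/(-2844531) + 0/(-2050819) = ((-1176 + 6785478)*(1/503263))*(-1/2844531) + 0*(-1/2050819) = (6784302*(1/503263))*(-1/2844531) + 0 = (6784302/503263)*(-1/2844531) + 0 = -2261434/477182401551 + 0 = -2261434/477182401551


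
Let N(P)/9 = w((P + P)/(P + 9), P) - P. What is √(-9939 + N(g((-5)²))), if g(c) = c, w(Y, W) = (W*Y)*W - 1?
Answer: 2*I*√137343/17 ≈ 43.6*I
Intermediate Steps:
w(Y, W) = -1 + Y*W² (w(Y, W) = Y*W² - 1 = -1 + Y*W²)
N(P) = -9 - 9*P + 18*P³/(9 + P) (N(P) = 9*((-1 + ((P + P)/(P + 9))*P²) - P) = 9*((-1 + ((2*P)/(9 + P))*P²) - P) = 9*((-1 + (2*P/(9 + P))*P²) - P) = 9*((-1 + 2*P³/(9 + P)) - P) = 9*(-1 - P + 2*P³/(9 + P)) = -9 - 9*P + 18*P³/(9 + P))
√(-9939 + N(g((-5)²))) = √(-9939 + 9*(-9 - ((-5)²)² - 10*(-5)² + 2*((-5)²)³)/(9 + (-5)²)) = √(-9939 + 9*(-9 - 1*25² - 10*25 + 2*25³)/(9 + 25)) = √(-9939 + 9*(-9 - 1*625 - 250 + 2*15625)/34) = √(-9939 + 9*(1/34)*(-9 - 625 - 250 + 31250)) = √(-9939 + 9*(1/34)*30366) = √(-9939 + 136647/17) = √(-32316/17) = 2*I*√137343/17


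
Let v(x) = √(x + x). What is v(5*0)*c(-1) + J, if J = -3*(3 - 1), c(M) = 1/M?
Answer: -6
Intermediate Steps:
v(x) = √2*√x (v(x) = √(2*x) = √2*√x)
J = -6 (J = -3*2 = -6)
v(5*0)*c(-1) + J = (√2*√(5*0))/(-1) - 6 = (√2*√0)*(-1) - 6 = (√2*0)*(-1) - 6 = 0*(-1) - 6 = 0 - 6 = -6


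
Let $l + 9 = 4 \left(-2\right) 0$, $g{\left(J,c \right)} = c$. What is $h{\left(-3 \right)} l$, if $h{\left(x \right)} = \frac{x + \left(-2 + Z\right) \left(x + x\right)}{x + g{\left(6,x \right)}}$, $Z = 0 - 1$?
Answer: $\frac{45}{2} \approx 22.5$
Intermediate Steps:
$Z = -1$
$l = -9$ ($l = -9 + 4 \left(-2\right) 0 = -9 - 0 = -9 + 0 = -9$)
$h{\left(x \right)} = - \frac{5}{2}$ ($h{\left(x \right)} = \frac{x + \left(-2 - 1\right) \left(x + x\right)}{x + x} = \frac{x - 3 \cdot 2 x}{2 x} = \left(x - 6 x\right) \frac{1}{2 x} = - 5 x \frac{1}{2 x} = - \frac{5}{2}$)
$h{\left(-3 \right)} l = \left(- \frac{5}{2}\right) \left(-9\right) = \frac{45}{2}$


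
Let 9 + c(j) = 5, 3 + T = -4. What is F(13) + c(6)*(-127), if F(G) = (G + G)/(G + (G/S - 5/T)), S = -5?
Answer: 198522/389 ≈ 510.34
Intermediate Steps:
T = -7 (T = -3 - 4 = -7)
c(j) = -4 (c(j) = -9 + 5 = -4)
F(G) = 2*G/(5/7 + 4*G/5) (F(G) = (G + G)/(G + (G/(-5) - 5/(-7))) = (2*G)/(G + (G*(-⅕) - 5*(-⅐))) = (2*G)/(G + (-G/5 + 5/7)) = (2*G)/(G + (5/7 - G/5)) = (2*G)/(5/7 + 4*G/5) = 2*G/(5/7 + 4*G/5))
F(13) + c(6)*(-127) = 70*13/(25 + 28*13) - 4*(-127) = 70*13/(25 + 364) + 508 = 70*13/389 + 508 = 70*13*(1/389) + 508 = 910/389 + 508 = 198522/389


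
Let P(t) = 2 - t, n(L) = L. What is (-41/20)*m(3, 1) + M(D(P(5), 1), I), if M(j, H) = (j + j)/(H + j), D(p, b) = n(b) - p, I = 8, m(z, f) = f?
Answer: -83/60 ≈ -1.3833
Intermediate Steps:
D(p, b) = b - p
M(j, H) = 2*j/(H + j) (M(j, H) = (2*j)/(H + j) = 2*j/(H + j))
(-41/20)*m(3, 1) + M(D(P(5), 1), I) = -41/20*1 + 2*(1 - (2 - 1*5))/(8 + (1 - (2 - 1*5))) = -41*1/20*1 + 2*(1 - (2 - 5))/(8 + (1 - (2 - 5))) = -41/20*1 + 2*(1 - 1*(-3))/(8 + (1 - 1*(-3))) = -41/20 + 2*(1 + 3)/(8 + (1 + 3)) = -41/20 + 2*4/(8 + 4) = -41/20 + 2*4/12 = -41/20 + 2*4*(1/12) = -41/20 + ⅔ = -83/60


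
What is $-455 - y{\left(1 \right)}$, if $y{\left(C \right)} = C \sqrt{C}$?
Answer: $-456$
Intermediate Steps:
$y{\left(C \right)} = C^{\frac{3}{2}}$
$-455 - y{\left(1 \right)} = -455 - 1^{\frac{3}{2}} = -455 - 1 = -456$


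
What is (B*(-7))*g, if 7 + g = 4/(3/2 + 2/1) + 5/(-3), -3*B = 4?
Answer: -632/9 ≈ -70.222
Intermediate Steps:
B = -4/3 (B = -⅓*4 = -4/3 ≈ -1.3333)
g = -158/21 (g = -7 + (4/(3/2 + 2/1) + 5/(-3)) = -7 + (4/(3*(½) + 2*1) + 5*(-⅓)) = -7 + (4/(3/2 + 2) - 5/3) = -7 + (4/(7/2) - 5/3) = -7 + (4*(2/7) - 5/3) = -7 + (8/7 - 5/3) = -7 - 11/21 = -158/21 ≈ -7.5238)
(B*(-7))*g = -4/3*(-7)*(-158/21) = (28/3)*(-158/21) = -632/9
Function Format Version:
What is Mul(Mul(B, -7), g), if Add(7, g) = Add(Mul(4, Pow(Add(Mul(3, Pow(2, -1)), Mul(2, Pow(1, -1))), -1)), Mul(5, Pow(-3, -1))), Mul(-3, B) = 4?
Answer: Rational(-632, 9) ≈ -70.222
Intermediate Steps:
B = Rational(-4, 3) (B = Mul(Rational(-1, 3), 4) = Rational(-4, 3) ≈ -1.3333)
g = Rational(-158, 21) (g = Add(-7, Add(Mul(4, Pow(Add(Mul(3, Pow(2, -1)), Mul(2, Pow(1, -1))), -1)), Mul(5, Pow(-3, -1)))) = Add(-7, Add(Mul(4, Pow(Add(Mul(3, Rational(1, 2)), Mul(2, 1)), -1)), Mul(5, Rational(-1, 3)))) = Add(-7, Add(Mul(4, Pow(Add(Rational(3, 2), 2), -1)), Rational(-5, 3))) = Add(-7, Add(Mul(4, Pow(Rational(7, 2), -1)), Rational(-5, 3))) = Add(-7, Add(Mul(4, Rational(2, 7)), Rational(-5, 3))) = Add(-7, Add(Rational(8, 7), Rational(-5, 3))) = Add(-7, Rational(-11, 21)) = Rational(-158, 21) ≈ -7.5238)
Mul(Mul(B, -7), g) = Mul(Mul(Rational(-4, 3), -7), Rational(-158, 21)) = Mul(Rational(28, 3), Rational(-158, 21)) = Rational(-632, 9)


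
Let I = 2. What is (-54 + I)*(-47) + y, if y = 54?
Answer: 2498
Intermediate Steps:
(-54 + I)*(-47) + y = (-54 + 2)*(-47) + 54 = -52*(-47) + 54 = 2444 + 54 = 2498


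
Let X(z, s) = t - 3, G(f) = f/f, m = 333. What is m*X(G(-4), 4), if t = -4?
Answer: -2331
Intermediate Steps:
G(f) = 1
X(z, s) = -7 (X(z, s) = -4 - 3 = -7)
m*X(G(-4), 4) = 333*(-7) = -2331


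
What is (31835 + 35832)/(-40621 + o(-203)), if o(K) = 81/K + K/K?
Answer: -13736401/8245941 ≈ -1.6658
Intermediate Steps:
o(K) = 1 + 81/K (o(K) = 81/K + 1 = 1 + 81/K)
(31835 + 35832)/(-40621 + o(-203)) = (31835 + 35832)/(-40621 + (81 - 203)/(-203)) = 67667/(-40621 - 1/203*(-122)) = 67667/(-40621 + 122/203) = 67667/(-8245941/203) = 67667*(-203/8245941) = -13736401/8245941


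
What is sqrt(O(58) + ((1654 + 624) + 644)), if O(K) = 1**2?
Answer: sqrt(2923) ≈ 54.065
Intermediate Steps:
O(K) = 1
sqrt(O(58) + ((1654 + 624) + 644)) = sqrt(1 + ((1654 + 624) + 644)) = sqrt(1 + (2278 + 644)) = sqrt(1 + 2922) = sqrt(2923)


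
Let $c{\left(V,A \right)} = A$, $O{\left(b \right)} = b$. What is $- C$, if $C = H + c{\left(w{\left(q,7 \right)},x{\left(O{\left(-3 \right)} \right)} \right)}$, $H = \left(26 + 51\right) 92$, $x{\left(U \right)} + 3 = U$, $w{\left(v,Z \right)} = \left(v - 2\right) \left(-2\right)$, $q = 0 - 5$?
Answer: $-7078$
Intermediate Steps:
$q = -5$ ($q = 0 - 5 = -5$)
$w{\left(v,Z \right)} = 4 - 2 v$ ($w{\left(v,Z \right)} = \left(-2 + v\right) \left(-2\right) = 4 - 2 v$)
$x{\left(U \right)} = -3 + U$
$H = 7084$ ($H = 77 \cdot 92 = 7084$)
$C = 7078$ ($C = 7084 - 6 = 7078$)
$- C = \left(-1\right) 7078 = -7078$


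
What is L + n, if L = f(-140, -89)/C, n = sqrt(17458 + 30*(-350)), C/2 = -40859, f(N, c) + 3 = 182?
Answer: -179/81718 + 7*sqrt(142) ≈ 83.412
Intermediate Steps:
f(N, c) = 179 (f(N, c) = -3 + 182 = 179)
C = -81718 (C = 2*(-40859) = -81718)
n = 7*sqrt(142) (n = sqrt(17458 - 10500) = sqrt(6958) = 7*sqrt(142) ≈ 83.415)
L = -179/81718 (L = 179/(-81718) = 179*(-1/81718) = -179/81718 ≈ -0.0021905)
L + n = -179/81718 + 7*sqrt(142)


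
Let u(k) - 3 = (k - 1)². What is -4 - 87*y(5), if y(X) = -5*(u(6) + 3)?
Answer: 13481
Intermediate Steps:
u(k) = 3 + (-1 + k)² (u(k) = 3 + (k - 1)² = 3 + (-1 + k)²)
y(X) = -155 (y(X) = -5*((3 + (-1 + 6)²) + 3) = -5*((3 + 5²) + 3) = -5*((3 + 25) + 3) = -5*(28 + 3) = -5*31 = -155)
-4 - 87*y(5) = -4 - 87*(-155) = -4 + 13485 = 13481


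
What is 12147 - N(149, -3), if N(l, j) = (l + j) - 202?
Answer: 12203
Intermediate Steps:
N(l, j) = -202 + j + l (N(l, j) = (j + l) - 202 = -202 + j + l)
12147 - N(149, -3) = 12147 - (-202 - 3 + 149) = 12147 - 1*(-56) = 12147 + 56 = 12203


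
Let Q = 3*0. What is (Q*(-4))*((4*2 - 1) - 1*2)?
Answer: 0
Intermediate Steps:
Q = 0
(Q*(-4))*((4*2 - 1) - 1*2) = (0*(-4))*((4*2 - 1) - 1*2) = 0*((8 - 1) - 2) = 0*(7 - 2) = 0*5 = 0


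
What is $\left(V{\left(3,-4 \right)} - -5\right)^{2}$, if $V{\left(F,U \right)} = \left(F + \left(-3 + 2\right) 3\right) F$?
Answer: $25$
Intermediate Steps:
$V{\left(F,U \right)} = F \left(-3 + F\right)$ ($V{\left(F,U \right)} = \left(F - 3\right) F = \left(-3 + F\right) F = F \left(-3 + F\right)$)
$\left(V{\left(3,-4 \right)} - -5\right)^{2} = \left(3 \left(-3 + 3\right) - -5\right)^{2} = \left(3 \cdot 0 + \left(-18 + 23\right)\right)^{2} = \left(0 + 5\right)^{2} = 5^{2} = 25$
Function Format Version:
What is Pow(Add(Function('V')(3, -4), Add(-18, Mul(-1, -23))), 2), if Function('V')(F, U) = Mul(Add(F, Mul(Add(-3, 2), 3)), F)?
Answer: 25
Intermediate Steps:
Function('V')(F, U) = Mul(F, Add(-3, F)) (Function('V')(F, U) = Mul(Add(F, Mul(-1, 3)), F) = Mul(Add(F, -3), F) = Mul(Add(-3, F), F) = Mul(F, Add(-3, F)))
Pow(Add(Function('V')(3, -4), Add(-18, Mul(-1, -23))), 2) = Pow(Add(Mul(3, Add(-3, 3)), Add(-18, Mul(-1, -23))), 2) = Pow(Add(Mul(3, 0), Add(-18, 23)), 2) = Pow(Add(0, 5), 2) = Pow(5, 2) = 25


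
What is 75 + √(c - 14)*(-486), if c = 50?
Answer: -2841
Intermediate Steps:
75 + √(c - 14)*(-486) = 75 + √(50 - 14)*(-486) = 75 + √36*(-486) = 75 + 6*(-486) = 75 - 2916 = -2841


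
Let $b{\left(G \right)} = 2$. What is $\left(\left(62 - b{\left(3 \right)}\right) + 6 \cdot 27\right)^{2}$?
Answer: $49284$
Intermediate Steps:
$\left(\left(62 - b{\left(3 \right)}\right) + 6 \cdot 27\right)^{2} = \left(\left(62 - 2\right) + 6 \cdot 27\right)^{2} = \left(\left(62 - 2\right) + 162\right)^{2} = \left(60 + 162\right)^{2} = 222^{2} = 49284$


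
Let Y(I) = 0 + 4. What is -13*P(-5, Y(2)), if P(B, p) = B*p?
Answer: 260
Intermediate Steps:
Y(I) = 4
-13*P(-5, Y(2)) = -(-65)*4 = -13*(-20) = 260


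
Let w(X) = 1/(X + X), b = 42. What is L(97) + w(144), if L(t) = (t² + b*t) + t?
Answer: 3911041/288 ≈ 13580.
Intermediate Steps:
w(X) = 1/(2*X)
L(t) = t² + 43*t (L(t) = (t² + 42*t) + t = t² + 43*t)
L(97) + w(144) = 97*(43 + 97) + (½)/144 = 97*140 + (½)*(1/144) = 13580 + 1/288 = 3911041/288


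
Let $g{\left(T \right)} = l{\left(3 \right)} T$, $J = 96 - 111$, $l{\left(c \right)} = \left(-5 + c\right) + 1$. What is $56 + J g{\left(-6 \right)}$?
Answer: $-34$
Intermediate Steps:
$l{\left(c \right)} = -4 + c$
$J = -15$
$g{\left(T \right)} = - T$ ($g{\left(T \right)} = \left(-4 + 3\right) T = - T$)
$56 + J g{\left(-6 \right)} = 56 - 15 \left(\left(-1\right) \left(-6\right)\right) = 56 - 90 = -34$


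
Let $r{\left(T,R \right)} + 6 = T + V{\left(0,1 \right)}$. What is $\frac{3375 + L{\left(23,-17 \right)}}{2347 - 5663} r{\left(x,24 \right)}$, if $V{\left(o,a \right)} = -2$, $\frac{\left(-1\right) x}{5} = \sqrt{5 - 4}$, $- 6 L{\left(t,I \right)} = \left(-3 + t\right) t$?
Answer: $\frac{128635}{9948} \approx 12.931$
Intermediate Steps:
$L{\left(t,I \right)} = - \frac{t \left(-3 + t\right)}{6}$ ($L{\left(t,I \right)} = - \frac{\left(-3 + t\right) t}{6} = - \frac{t \left(-3 + t\right)}{6}$)
$x = -5$ ($x = - 5 \sqrt{5 - 4} = - 5 \sqrt{1} = \left(-5\right) 1 = -5$)
$r{\left(T,R \right)} = -8 + T$ ($r{\left(T,R \right)} = -6 + \left(T - 2\right) = -6 + \left(-2 + T\right) = -8 + T$)
$\frac{3375 + L{\left(23,-17 \right)}}{2347 - 5663} r{\left(x,24 \right)} = \frac{3375 + \frac{1}{6} \cdot 23 \left(3 - 23\right)}{2347 - 5663} \left(-8 - 5\right) = \frac{3375 + \frac{1}{6} \cdot 23 \left(3 - 23\right)}{-3316} \left(-13\right) = \left(3375 + \frac{1}{6} \cdot 23 \left(-20\right)\right) \left(- \frac{1}{3316}\right) \left(-13\right) = \left(3375 - \frac{230}{3}\right) \left(- \frac{1}{3316}\right) \left(-13\right) = \frac{9895}{3} \left(- \frac{1}{3316}\right) \left(-13\right) = \left(- \frac{9895}{9948}\right) \left(-13\right) = \frac{128635}{9948}$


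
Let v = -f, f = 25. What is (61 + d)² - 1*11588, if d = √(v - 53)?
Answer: -7945 + 122*I*√78 ≈ -7945.0 + 1077.5*I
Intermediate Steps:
v = -25 (v = -1*25 = -25)
d = I*√78 (d = √(-25 - 53) = √(-78) = I*√78 ≈ 8.8318*I)
(61 + d)² - 1*11588 = (61 + I*√78)² - 1*11588 = (61 + I*√78)² - 11588 = -11588 + (61 + I*√78)²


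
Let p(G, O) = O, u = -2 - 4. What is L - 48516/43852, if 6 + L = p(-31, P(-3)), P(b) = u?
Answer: -143685/10963 ≈ -13.106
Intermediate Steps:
u = -6
P(b) = -6
L = -12 (L = -6 - 6 = -12)
L - 48516/43852 = -12 - 48516/43852 = -12 - 1*12129/10963 = -12 - 12129/10963 = -143685/10963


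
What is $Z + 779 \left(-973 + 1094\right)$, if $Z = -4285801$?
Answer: $-4191542$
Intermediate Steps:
$Z + 779 \left(-973 + 1094\right) = -4285801 + 779 \left(-973 + 1094\right) = -4285801 + 779 \cdot 121 = -4285801 + 94259 = -4191542$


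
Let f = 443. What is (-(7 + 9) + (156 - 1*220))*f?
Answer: -35440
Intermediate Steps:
(-(7 + 9) + (156 - 1*220))*f = (-(7 + 9) + (156 - 1*220))*443 = (-1*16 + (156 - 220))*443 = (-16 - 64)*443 = -80*443 = -35440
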